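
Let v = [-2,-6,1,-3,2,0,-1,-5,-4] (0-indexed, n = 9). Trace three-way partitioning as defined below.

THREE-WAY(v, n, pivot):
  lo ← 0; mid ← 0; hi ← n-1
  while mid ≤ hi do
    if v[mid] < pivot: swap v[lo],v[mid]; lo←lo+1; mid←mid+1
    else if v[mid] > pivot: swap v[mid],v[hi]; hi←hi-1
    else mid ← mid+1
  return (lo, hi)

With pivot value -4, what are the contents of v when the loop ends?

pivot = -4; lo=0, mid=0, hi=8
v[mid]=-2>-4: swap v[0],v[8]; hi=7 → [-4,-6,1,-3,2,0,-1,-5,-2]
v[mid]=-4=-4: mid=1
v[mid]=-6<-4: swap v[0],v[1]; lo=1,mid=2 → [-6,-4,1,-3,2,0,-1,-5,-2]
v[mid]=1>-4: swap v[2],v[7]; hi=6 → [-6,-4,-5,-3,2,0,-1,1,-2]
v[mid]=-5<-4: swap v[1],v[2]; lo=2,mid=3 → [-6,-5,-4,-3,2,0,-1,1,-2]
v[mid]=-3>-4: swap v[3],v[6]; hi=5 → [-6,-5,-4,-1,2,0,-3,1,-2]
v[mid]=-1>-4: swap v[3],v[5]; hi=4 → [-6,-5,-4,0,2,-1,-3,1,-2]
v[mid]=0>-4: swap v[3],v[4]; hi=3 → [-6,-5,-4,2,0,-1,-3,1,-2]
v[mid]=2>-4: swap v[3],v[3]; hi=2 → [-6,-5,-4,2,0,-1,-3,1,-2]
end: lo=2, hi=2; v = [-6,-5,-4,2,0,-1,-3,1,-2]

[-6,-5,-4,2,0,-1,-3,1,-2]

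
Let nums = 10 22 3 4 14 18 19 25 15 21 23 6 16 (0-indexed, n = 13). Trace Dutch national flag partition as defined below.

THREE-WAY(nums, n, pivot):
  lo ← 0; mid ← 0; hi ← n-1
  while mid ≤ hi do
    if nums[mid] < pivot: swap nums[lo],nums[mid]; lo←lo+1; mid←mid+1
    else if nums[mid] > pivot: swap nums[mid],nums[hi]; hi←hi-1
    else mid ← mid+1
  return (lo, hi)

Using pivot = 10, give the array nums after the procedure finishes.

6 3 4 10 18 19 25 15 21 23 14 16 22

lo=0 mid=0 hi=12
10=10: mid=1
22>10: swap(1,12), hi=11 ⇒ 10 16 3 4 14 18 19 25 15 21 23 6 22
16>10: swap(1,11), hi=10 ⇒ 10 6 3 4 14 18 19 25 15 21 23 16 22
6<10: swap(0,1), lo=1 mid=2 ⇒ 6 10 3 4 14 18 19 25 15 21 23 16 22
3<10: swap(1,2), lo=2 mid=3 ⇒ 6 3 10 4 14 18 19 25 15 21 23 16 22
4<10: swap(2,3), lo=3 mid=4 ⇒ 6 3 4 10 14 18 19 25 15 21 23 16 22
14>10: swap(4,10), hi=9 ⇒ 6 3 4 10 23 18 19 25 15 21 14 16 22
23>10: swap(4,9), hi=8 ⇒ 6 3 4 10 21 18 19 25 15 23 14 16 22
21>10: swap(4,8), hi=7 ⇒ 6 3 4 10 15 18 19 25 21 23 14 16 22
15>10: swap(4,7), hi=6 ⇒ 6 3 4 10 25 18 19 15 21 23 14 16 22
25>10: swap(4,6), hi=5 ⇒ 6 3 4 10 19 18 25 15 21 23 14 16 22
19>10: swap(4,5), hi=4 ⇒ 6 3 4 10 18 19 25 15 21 23 14 16 22
18>10: swap(4,4), hi=3 ⇒ 6 3 4 10 18 19 25 15 21 23 14 16 22
done. lo=3 hi=3; nums=6 3 4 10 18 19 25 15 21 23 14 16 22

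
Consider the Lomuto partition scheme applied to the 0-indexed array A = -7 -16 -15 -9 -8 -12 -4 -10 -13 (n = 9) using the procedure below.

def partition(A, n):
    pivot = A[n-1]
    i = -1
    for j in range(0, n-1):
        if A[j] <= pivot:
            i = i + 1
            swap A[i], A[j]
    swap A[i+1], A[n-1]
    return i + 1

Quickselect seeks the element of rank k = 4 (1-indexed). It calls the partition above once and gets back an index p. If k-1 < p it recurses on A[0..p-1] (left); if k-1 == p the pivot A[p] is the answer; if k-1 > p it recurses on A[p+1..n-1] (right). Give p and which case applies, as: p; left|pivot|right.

pivot=-13, i=-1
j=0: -7>-13, skip
j=1: -16≤-13, i=0, swap(0,1) ⇒ -16 -7 -15 -9 -8 -12 -4 -10 -13
j=2: -15≤-13, i=1, swap(1,2) ⇒ -16 -15 -7 -9 -8 -12 -4 -10 -13
j=3: -9>-13, skip
j=4: -8>-13, skip
j=5: -12>-13, skip
j=6: -4>-13, skip
j=7: -10>-13, skip
swap(2,8) ⇒ -16 -15 -13 -9 -8 -12 -4 -10 -7; return 2
p = 2; k-1 = 3 > 2 ⇒ right

2; right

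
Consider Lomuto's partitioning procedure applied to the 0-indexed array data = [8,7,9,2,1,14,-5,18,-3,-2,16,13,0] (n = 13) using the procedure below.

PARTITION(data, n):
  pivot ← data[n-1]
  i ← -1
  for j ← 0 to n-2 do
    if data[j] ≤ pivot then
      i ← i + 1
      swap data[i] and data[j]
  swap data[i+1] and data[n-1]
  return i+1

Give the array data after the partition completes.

[-5,-3,-2,0,1,14,8,18,7,9,16,13,2]

pivot=0, i=-1
j=0: 8>0, skip
j=1: 7>0, skip
j=2: 9>0, skip
j=3: 2>0, skip
j=4: 1>0, skip
j=5: 14>0, skip
j=6: -5≤0, i=0, swap(0,6) ⇒ [-5,7,9,2,1,14,8,18,-3,-2,16,13,0]
j=7: 18>0, skip
j=8: -3≤0, i=1, swap(1,8) ⇒ [-5,-3,9,2,1,14,8,18,7,-2,16,13,0]
j=9: -2≤0, i=2, swap(2,9) ⇒ [-5,-3,-2,2,1,14,8,18,7,9,16,13,0]
j=10: 16>0, skip
j=11: 13>0, skip
swap(3,12) ⇒ [-5,-3,-2,0,1,14,8,18,7,9,16,13,2]; return 3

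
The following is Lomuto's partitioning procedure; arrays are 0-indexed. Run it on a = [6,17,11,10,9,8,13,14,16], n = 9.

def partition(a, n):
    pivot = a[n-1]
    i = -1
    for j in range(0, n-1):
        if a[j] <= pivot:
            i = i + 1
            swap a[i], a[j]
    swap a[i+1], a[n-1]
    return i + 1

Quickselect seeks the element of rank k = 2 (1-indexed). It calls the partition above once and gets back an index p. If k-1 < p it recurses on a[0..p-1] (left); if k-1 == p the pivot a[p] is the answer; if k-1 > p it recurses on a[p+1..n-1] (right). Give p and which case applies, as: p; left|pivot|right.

7; left

pivot=16, i=-1
j=0: 6≤16, i=0, swap(0,0) ⇒ [6,17,11,10,9,8,13,14,16]
j=1: 17>16, skip
j=2: 11≤16, i=1, swap(1,2) ⇒ [6,11,17,10,9,8,13,14,16]
j=3: 10≤16, i=2, swap(2,3) ⇒ [6,11,10,17,9,8,13,14,16]
j=4: 9≤16, i=3, swap(3,4) ⇒ [6,11,10,9,17,8,13,14,16]
j=5: 8≤16, i=4, swap(4,5) ⇒ [6,11,10,9,8,17,13,14,16]
j=6: 13≤16, i=5, swap(5,6) ⇒ [6,11,10,9,8,13,17,14,16]
j=7: 14≤16, i=6, swap(6,7) ⇒ [6,11,10,9,8,13,14,17,16]
swap(7,8) ⇒ [6,11,10,9,8,13,14,16,17]; return 7
p = 7; k-1 = 1 < 7 ⇒ left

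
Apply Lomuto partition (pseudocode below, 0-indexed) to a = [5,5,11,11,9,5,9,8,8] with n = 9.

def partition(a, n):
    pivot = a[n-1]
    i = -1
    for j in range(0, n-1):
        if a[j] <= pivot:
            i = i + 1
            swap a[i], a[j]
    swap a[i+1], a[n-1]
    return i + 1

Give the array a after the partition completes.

pivot=8, i=-1
j=0: 5≤8, i=0, swap(0,0) ⇒ [5,5,11,11,9,5,9,8,8]
j=1: 5≤8, i=1, swap(1,1) ⇒ [5,5,11,11,9,5,9,8,8]
j=2: 11>8, skip
j=3: 11>8, skip
j=4: 9>8, skip
j=5: 5≤8, i=2, swap(2,5) ⇒ [5,5,5,11,9,11,9,8,8]
j=6: 9>8, skip
j=7: 8≤8, i=3, swap(3,7) ⇒ [5,5,5,8,9,11,9,11,8]
swap(4,8) ⇒ [5,5,5,8,8,11,9,11,9]; return 4

[5,5,5,8,8,11,9,11,9]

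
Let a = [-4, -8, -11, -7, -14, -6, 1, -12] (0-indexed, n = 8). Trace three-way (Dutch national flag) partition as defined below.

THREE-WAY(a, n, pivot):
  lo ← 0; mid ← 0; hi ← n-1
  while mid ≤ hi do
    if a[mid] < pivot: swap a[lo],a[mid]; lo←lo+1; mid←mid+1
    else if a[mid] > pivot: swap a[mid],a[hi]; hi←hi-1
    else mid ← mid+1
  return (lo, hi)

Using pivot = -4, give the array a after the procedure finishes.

[-8, -11, -7, -14, -6, -12, -4, 1]

lo=0 mid=0 hi=7
-4=-4: mid=1
-8<-4: swap(0,1), lo=1 mid=2 ⇒ [-8, -4, -11, -7, -14, -6, 1, -12]
-11<-4: swap(1,2), lo=2 mid=3 ⇒ [-8, -11, -4, -7, -14, -6, 1, -12]
-7<-4: swap(2,3), lo=3 mid=4 ⇒ [-8, -11, -7, -4, -14, -6, 1, -12]
-14<-4: swap(3,4), lo=4 mid=5 ⇒ [-8, -11, -7, -14, -4, -6, 1, -12]
-6<-4: swap(4,5), lo=5 mid=6 ⇒ [-8, -11, -7, -14, -6, -4, 1, -12]
1>-4: swap(6,7), hi=6 ⇒ [-8, -11, -7, -14, -6, -4, -12, 1]
-12<-4: swap(5,6), lo=6 mid=7 ⇒ [-8, -11, -7, -14, -6, -12, -4, 1]
done. lo=6 hi=6; a=[-8, -11, -7, -14, -6, -12, -4, 1]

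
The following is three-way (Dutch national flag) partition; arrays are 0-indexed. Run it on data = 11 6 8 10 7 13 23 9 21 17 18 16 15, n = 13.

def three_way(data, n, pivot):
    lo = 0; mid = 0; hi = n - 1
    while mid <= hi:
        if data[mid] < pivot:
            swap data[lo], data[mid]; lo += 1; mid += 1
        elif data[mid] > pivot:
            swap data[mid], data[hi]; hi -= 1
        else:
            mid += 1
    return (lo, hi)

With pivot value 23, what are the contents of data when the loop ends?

pivot = 23; lo=0, mid=0, hi=12
data[mid]=11<23: swap data[0],data[0]; lo=1,mid=1 → 11 6 8 10 7 13 23 9 21 17 18 16 15
data[mid]=6<23: swap data[1],data[1]; lo=2,mid=2 → 11 6 8 10 7 13 23 9 21 17 18 16 15
data[mid]=8<23: swap data[2],data[2]; lo=3,mid=3 → 11 6 8 10 7 13 23 9 21 17 18 16 15
data[mid]=10<23: swap data[3],data[3]; lo=4,mid=4 → 11 6 8 10 7 13 23 9 21 17 18 16 15
data[mid]=7<23: swap data[4],data[4]; lo=5,mid=5 → 11 6 8 10 7 13 23 9 21 17 18 16 15
data[mid]=13<23: swap data[5],data[5]; lo=6,mid=6 → 11 6 8 10 7 13 23 9 21 17 18 16 15
data[mid]=23=23: mid=7
data[mid]=9<23: swap data[6],data[7]; lo=7,mid=8 → 11 6 8 10 7 13 9 23 21 17 18 16 15
data[mid]=21<23: swap data[7],data[8]; lo=8,mid=9 → 11 6 8 10 7 13 9 21 23 17 18 16 15
data[mid]=17<23: swap data[8],data[9]; lo=9,mid=10 → 11 6 8 10 7 13 9 21 17 23 18 16 15
data[mid]=18<23: swap data[9],data[10]; lo=10,mid=11 → 11 6 8 10 7 13 9 21 17 18 23 16 15
data[mid]=16<23: swap data[10],data[11]; lo=11,mid=12 → 11 6 8 10 7 13 9 21 17 18 16 23 15
data[mid]=15<23: swap data[11],data[12]; lo=12,mid=13 → 11 6 8 10 7 13 9 21 17 18 16 15 23
end: lo=12, hi=12; data = 11 6 8 10 7 13 9 21 17 18 16 15 23

11 6 8 10 7 13 9 21 17 18 16 15 23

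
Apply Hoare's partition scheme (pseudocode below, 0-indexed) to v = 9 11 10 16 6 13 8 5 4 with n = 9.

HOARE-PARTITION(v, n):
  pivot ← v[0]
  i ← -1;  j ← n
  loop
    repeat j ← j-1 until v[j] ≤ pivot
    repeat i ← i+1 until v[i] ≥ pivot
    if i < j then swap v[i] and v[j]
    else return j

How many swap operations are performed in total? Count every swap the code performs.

pivot = v[0] = 9; i = -1, j = 9
j→8 (v[8]=4≤9), i→0 (v[0]=9≥9); i<j, swap → 4 11 10 16 6 13 8 5 9
j→7 (v[7]=5≤9), i→1 (v[1]=11≥9); i<j, swap → 4 5 10 16 6 13 8 11 9
j→6 (v[6]=8≤9), i→2 (v[2]=10≥9); i<j, swap → 4 5 8 16 6 13 10 11 9
j→4 (v[4]=6≤9), i→3 (v[3]=16≥9); i<j, swap → 4 5 8 6 16 13 10 11 9
j→3, i→4; i≥j, return j=3. v = 4 5 8 6 16 13 10 11 9

4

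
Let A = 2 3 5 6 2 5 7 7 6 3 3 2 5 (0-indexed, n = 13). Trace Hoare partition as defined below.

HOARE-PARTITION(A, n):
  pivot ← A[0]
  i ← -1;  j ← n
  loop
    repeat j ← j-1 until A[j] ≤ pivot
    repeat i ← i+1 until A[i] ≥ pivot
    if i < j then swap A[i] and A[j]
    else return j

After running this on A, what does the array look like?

pivot = A[0] = 2; i = -1, j = 13
j→11 (A[11]=2≤2), i→0 (A[0]=2≥2); i<j, swap → 2 3 5 6 2 5 7 7 6 3 3 2 5
j→4 (A[4]=2≤2), i→1 (A[1]=3≥2); i<j, swap → 2 2 5 6 3 5 7 7 6 3 3 2 5
j→1, i→2; i≥j, return j=1. A = 2 2 5 6 3 5 7 7 6 3 3 2 5

2 2 5 6 3 5 7 7 6 3 3 2 5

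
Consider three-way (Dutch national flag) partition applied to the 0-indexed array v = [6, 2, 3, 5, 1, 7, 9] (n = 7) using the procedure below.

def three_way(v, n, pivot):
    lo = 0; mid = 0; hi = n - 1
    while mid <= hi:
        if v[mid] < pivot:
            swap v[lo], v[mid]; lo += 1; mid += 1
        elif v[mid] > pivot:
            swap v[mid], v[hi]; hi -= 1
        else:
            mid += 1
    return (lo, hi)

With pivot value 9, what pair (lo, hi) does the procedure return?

lo=0 mid=0 hi=6
6<9: swap(0,0), lo=1 mid=1 ⇒ [6, 2, 3, 5, 1, 7, 9]
2<9: swap(1,1), lo=2 mid=2 ⇒ [6, 2, 3, 5, 1, 7, 9]
3<9: swap(2,2), lo=3 mid=3 ⇒ [6, 2, 3, 5, 1, 7, 9]
5<9: swap(3,3), lo=4 mid=4 ⇒ [6, 2, 3, 5, 1, 7, 9]
1<9: swap(4,4), lo=5 mid=5 ⇒ [6, 2, 3, 5, 1, 7, 9]
7<9: swap(5,5), lo=6 mid=6 ⇒ [6, 2, 3, 5, 1, 7, 9]
9=9: mid=7
done. lo=6 hi=6; v=[6, 2, 3, 5, 1, 7, 9]

(6, 6)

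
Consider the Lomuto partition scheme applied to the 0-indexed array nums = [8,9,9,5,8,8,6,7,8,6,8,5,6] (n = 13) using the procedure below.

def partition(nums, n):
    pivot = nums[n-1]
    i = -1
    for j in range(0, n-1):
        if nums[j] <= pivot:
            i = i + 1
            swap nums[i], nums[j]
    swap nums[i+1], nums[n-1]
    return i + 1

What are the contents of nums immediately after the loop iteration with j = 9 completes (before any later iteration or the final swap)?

pivot = nums[12] = 6; i = -1
j=0: nums[0]=8 > 6 → no swap
j=1: nums[1]=9 > 6 → no swap
j=2: nums[2]=9 > 6 → no swap
j=3: nums[3]=5 ≤ 6 → i=0, swap nums[0],nums[3] → [5,9,9,8,8,8,6,7,8,6,8,5,6]
j=4: nums[4]=8 > 6 → no swap
j=5: nums[5]=8 > 6 → no swap
j=6: nums[6]=6 ≤ 6 → i=1, swap nums[1],nums[6] → [5,6,9,8,8,8,9,7,8,6,8,5,6]
j=7: nums[7]=7 > 6 → no swap
j=8: nums[8]=8 > 6 → no swap
j=9: nums[9]=6 ≤ 6 → i=2, swap nums[2],nums[9] → [5,6,6,8,8,8,9,7,8,9,8,5,6]
(after j=9) nums = [5,6,6,8,8,8,9,7,8,9,8,5,6]

[5,6,6,8,8,8,9,7,8,9,8,5,6]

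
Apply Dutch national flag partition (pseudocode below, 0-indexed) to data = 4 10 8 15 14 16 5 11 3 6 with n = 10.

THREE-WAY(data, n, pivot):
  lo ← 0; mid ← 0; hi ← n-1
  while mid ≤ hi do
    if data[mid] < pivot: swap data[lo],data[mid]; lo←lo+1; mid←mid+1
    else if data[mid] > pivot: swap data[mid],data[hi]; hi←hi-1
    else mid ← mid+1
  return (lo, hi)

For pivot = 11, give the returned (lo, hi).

(6, 6)

lo=0 mid=0 hi=9
4<11: swap(0,0), lo=1 mid=1 ⇒ 4 10 8 15 14 16 5 11 3 6
10<11: swap(1,1), lo=2 mid=2 ⇒ 4 10 8 15 14 16 5 11 3 6
8<11: swap(2,2), lo=3 mid=3 ⇒ 4 10 8 15 14 16 5 11 3 6
15>11: swap(3,9), hi=8 ⇒ 4 10 8 6 14 16 5 11 3 15
6<11: swap(3,3), lo=4 mid=4 ⇒ 4 10 8 6 14 16 5 11 3 15
14>11: swap(4,8), hi=7 ⇒ 4 10 8 6 3 16 5 11 14 15
3<11: swap(4,4), lo=5 mid=5 ⇒ 4 10 8 6 3 16 5 11 14 15
16>11: swap(5,7), hi=6 ⇒ 4 10 8 6 3 11 5 16 14 15
11=11: mid=6
5<11: swap(5,6), lo=6 mid=7 ⇒ 4 10 8 6 3 5 11 16 14 15
done. lo=6 hi=6; data=4 10 8 6 3 5 11 16 14 15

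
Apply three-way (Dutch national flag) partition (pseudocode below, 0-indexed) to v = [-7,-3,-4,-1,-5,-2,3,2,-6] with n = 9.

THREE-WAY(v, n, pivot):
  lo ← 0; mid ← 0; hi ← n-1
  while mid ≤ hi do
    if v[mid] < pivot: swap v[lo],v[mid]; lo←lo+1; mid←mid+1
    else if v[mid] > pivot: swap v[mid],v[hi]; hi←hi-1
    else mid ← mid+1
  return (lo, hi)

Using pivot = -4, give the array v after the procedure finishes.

[-7,-6,-5,-4,-2,3,2,-1,-3]

lo=0 mid=0 hi=8
-7<-4: swap(0,0), lo=1 mid=1 ⇒ [-7,-3,-4,-1,-5,-2,3,2,-6]
-3>-4: swap(1,8), hi=7 ⇒ [-7,-6,-4,-1,-5,-2,3,2,-3]
-6<-4: swap(1,1), lo=2 mid=2 ⇒ [-7,-6,-4,-1,-5,-2,3,2,-3]
-4=-4: mid=3
-1>-4: swap(3,7), hi=6 ⇒ [-7,-6,-4,2,-5,-2,3,-1,-3]
2>-4: swap(3,6), hi=5 ⇒ [-7,-6,-4,3,-5,-2,2,-1,-3]
3>-4: swap(3,5), hi=4 ⇒ [-7,-6,-4,-2,-5,3,2,-1,-3]
-2>-4: swap(3,4), hi=3 ⇒ [-7,-6,-4,-5,-2,3,2,-1,-3]
-5<-4: swap(2,3), lo=3 mid=4 ⇒ [-7,-6,-5,-4,-2,3,2,-1,-3]
done. lo=3 hi=3; v=[-7,-6,-5,-4,-2,3,2,-1,-3]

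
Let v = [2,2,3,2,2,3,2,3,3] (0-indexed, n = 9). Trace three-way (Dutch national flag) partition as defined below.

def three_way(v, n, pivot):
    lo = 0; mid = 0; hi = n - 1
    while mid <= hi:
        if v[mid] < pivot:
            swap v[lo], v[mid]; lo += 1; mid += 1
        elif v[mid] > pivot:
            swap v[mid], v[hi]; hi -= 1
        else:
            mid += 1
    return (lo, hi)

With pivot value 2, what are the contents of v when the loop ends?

pivot = 2; lo=0, mid=0, hi=8
v[mid]=2=2: mid=1
v[mid]=2=2: mid=2
v[mid]=3>2: swap v[2],v[8]; hi=7 → [2,2,3,2,2,3,2,3,3]
v[mid]=3>2: swap v[2],v[7]; hi=6 → [2,2,3,2,2,3,2,3,3]
v[mid]=3>2: swap v[2],v[6]; hi=5 → [2,2,2,2,2,3,3,3,3]
v[mid]=2=2: mid=3
v[mid]=2=2: mid=4
v[mid]=2=2: mid=5
v[mid]=3>2: swap v[5],v[5]; hi=4 → [2,2,2,2,2,3,3,3,3]
end: lo=0, hi=4; v = [2,2,2,2,2,3,3,3,3]

[2,2,2,2,2,3,3,3,3]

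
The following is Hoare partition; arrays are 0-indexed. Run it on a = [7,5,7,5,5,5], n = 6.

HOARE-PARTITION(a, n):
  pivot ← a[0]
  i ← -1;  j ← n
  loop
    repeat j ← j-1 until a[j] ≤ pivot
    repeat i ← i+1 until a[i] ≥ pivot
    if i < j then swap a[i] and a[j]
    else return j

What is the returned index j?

pivot = a[0] = 7; i = -1, j = 6
j→5 (a[5]=5≤7), i→0 (a[0]=7≥7); i<j, swap → [5,5,7,5,5,7]
j→4 (a[4]=5≤7), i→2 (a[2]=7≥7); i<j, swap → [5,5,5,5,7,7]
j→3, i→4; i≥j, return j=3. a = [5,5,5,5,7,7]

3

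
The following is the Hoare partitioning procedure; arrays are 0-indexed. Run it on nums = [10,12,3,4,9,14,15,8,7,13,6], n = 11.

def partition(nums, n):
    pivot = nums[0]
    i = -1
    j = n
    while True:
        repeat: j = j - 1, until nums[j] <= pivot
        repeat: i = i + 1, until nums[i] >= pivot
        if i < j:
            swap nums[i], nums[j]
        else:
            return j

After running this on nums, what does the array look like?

[6,7,3,4,9,8,15,14,12,13,10]

pivot=10
j stops at 10 (6), i stops at 0 (10); swap ⇒ [6,12,3,4,9,14,15,8,7,13,10]
j stops at 8 (7), i stops at 1 (12); swap ⇒ [6,7,3,4,9,14,15,8,12,13,10]
j stops at 7 (8), i stops at 5 (14); swap ⇒ [6,7,3,4,9,8,15,14,12,13,10]
j stops at 5, i stops at 6; i≥j ⇒ return 5. nums=[6,7,3,4,9,8,15,14,12,13,10]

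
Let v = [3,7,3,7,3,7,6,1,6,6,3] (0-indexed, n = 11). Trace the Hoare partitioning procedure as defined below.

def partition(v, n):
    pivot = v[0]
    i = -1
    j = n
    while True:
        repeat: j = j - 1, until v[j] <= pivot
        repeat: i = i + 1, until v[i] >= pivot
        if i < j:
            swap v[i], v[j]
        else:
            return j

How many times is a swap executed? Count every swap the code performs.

pivot = v[0] = 3; i = -1, j = 11
j→10 (v[10]=3≤3), i→0 (v[0]=3≥3); i<j, swap → [3,7,3,7,3,7,6,1,6,6,3]
j→7 (v[7]=1≤3), i→1 (v[1]=7≥3); i<j, swap → [3,1,3,7,3,7,6,7,6,6,3]
j→4 (v[4]=3≤3), i→2 (v[2]=3≥3); i<j, swap → [3,1,3,7,3,7,6,7,6,6,3]
j→2, i→3; i≥j, return j=2. v = [3,1,3,7,3,7,6,7,6,6,3]

3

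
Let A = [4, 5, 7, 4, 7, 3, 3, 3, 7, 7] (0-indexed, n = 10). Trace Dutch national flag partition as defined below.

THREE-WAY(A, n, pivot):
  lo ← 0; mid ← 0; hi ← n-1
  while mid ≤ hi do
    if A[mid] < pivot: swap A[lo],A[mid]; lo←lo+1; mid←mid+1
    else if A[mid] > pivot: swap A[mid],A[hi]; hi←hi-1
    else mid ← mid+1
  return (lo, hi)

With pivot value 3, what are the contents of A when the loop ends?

pivot = 3; lo=0, mid=0, hi=9
A[mid]=4>3: swap A[0],A[9]; hi=8 → [7, 5, 7, 4, 7, 3, 3, 3, 7, 4]
A[mid]=7>3: swap A[0],A[8]; hi=7 → [7, 5, 7, 4, 7, 3, 3, 3, 7, 4]
A[mid]=7>3: swap A[0],A[7]; hi=6 → [3, 5, 7, 4, 7, 3, 3, 7, 7, 4]
A[mid]=3=3: mid=1
A[mid]=5>3: swap A[1],A[6]; hi=5 → [3, 3, 7, 4, 7, 3, 5, 7, 7, 4]
A[mid]=3=3: mid=2
A[mid]=7>3: swap A[2],A[5]; hi=4 → [3, 3, 3, 4, 7, 7, 5, 7, 7, 4]
A[mid]=3=3: mid=3
A[mid]=4>3: swap A[3],A[4]; hi=3 → [3, 3, 3, 7, 4, 7, 5, 7, 7, 4]
A[mid]=7>3: swap A[3],A[3]; hi=2 → [3, 3, 3, 7, 4, 7, 5, 7, 7, 4]
end: lo=0, hi=2; A = [3, 3, 3, 7, 4, 7, 5, 7, 7, 4]

[3, 3, 3, 7, 4, 7, 5, 7, 7, 4]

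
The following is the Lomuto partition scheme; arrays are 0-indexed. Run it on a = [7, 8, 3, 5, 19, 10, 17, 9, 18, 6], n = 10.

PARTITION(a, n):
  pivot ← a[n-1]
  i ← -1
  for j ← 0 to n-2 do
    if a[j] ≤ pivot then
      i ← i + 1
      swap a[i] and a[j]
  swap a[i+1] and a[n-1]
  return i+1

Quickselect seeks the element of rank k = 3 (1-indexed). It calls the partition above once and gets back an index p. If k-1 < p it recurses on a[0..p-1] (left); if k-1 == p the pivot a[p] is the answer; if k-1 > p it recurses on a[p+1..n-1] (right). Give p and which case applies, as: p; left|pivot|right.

pivot=6, i=-1
j=0: 7>6, skip
j=1: 8>6, skip
j=2: 3≤6, i=0, swap(0,2) ⇒ [3, 8, 7, 5, 19, 10, 17, 9, 18, 6]
j=3: 5≤6, i=1, swap(1,3) ⇒ [3, 5, 7, 8, 19, 10, 17, 9, 18, 6]
j=4: 19>6, skip
j=5: 10>6, skip
j=6: 17>6, skip
j=7: 9>6, skip
j=8: 18>6, skip
swap(2,9) ⇒ [3, 5, 6, 8, 19, 10, 17, 9, 18, 7]; return 2
p = 2; k-1 = 2 == 2 ⇒ pivot

2; pivot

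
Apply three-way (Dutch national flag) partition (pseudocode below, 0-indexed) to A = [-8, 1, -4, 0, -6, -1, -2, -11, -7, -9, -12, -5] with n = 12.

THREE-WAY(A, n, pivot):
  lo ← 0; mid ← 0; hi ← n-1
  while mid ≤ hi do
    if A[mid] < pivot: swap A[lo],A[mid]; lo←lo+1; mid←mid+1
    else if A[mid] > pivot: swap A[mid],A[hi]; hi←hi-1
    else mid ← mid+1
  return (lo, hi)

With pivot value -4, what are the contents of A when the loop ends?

lo=0 mid=0 hi=11
-8<-4: swap(0,0), lo=1 mid=1 ⇒ [-8, 1, -4, 0, -6, -1, -2, -11, -7, -9, -12, -5]
1>-4: swap(1,11), hi=10 ⇒ [-8, -5, -4, 0, -6, -1, -2, -11, -7, -9, -12, 1]
-5<-4: swap(1,1), lo=2 mid=2 ⇒ [-8, -5, -4, 0, -6, -1, -2, -11, -7, -9, -12, 1]
-4=-4: mid=3
0>-4: swap(3,10), hi=9 ⇒ [-8, -5, -4, -12, -6, -1, -2, -11, -7, -9, 0, 1]
-12<-4: swap(2,3), lo=3 mid=4 ⇒ [-8, -5, -12, -4, -6, -1, -2, -11, -7, -9, 0, 1]
-6<-4: swap(3,4), lo=4 mid=5 ⇒ [-8, -5, -12, -6, -4, -1, -2, -11, -7, -9, 0, 1]
-1>-4: swap(5,9), hi=8 ⇒ [-8, -5, -12, -6, -4, -9, -2, -11, -7, -1, 0, 1]
-9<-4: swap(4,5), lo=5 mid=6 ⇒ [-8, -5, -12, -6, -9, -4, -2, -11, -7, -1, 0, 1]
-2>-4: swap(6,8), hi=7 ⇒ [-8, -5, -12, -6, -9, -4, -7, -11, -2, -1, 0, 1]
-7<-4: swap(5,6), lo=6 mid=7 ⇒ [-8, -5, -12, -6, -9, -7, -4, -11, -2, -1, 0, 1]
-11<-4: swap(6,7), lo=7 mid=8 ⇒ [-8, -5, -12, -6, -9, -7, -11, -4, -2, -1, 0, 1]
done. lo=7 hi=7; A=[-8, -5, -12, -6, -9, -7, -11, -4, -2, -1, 0, 1]

[-8, -5, -12, -6, -9, -7, -11, -4, -2, -1, 0, 1]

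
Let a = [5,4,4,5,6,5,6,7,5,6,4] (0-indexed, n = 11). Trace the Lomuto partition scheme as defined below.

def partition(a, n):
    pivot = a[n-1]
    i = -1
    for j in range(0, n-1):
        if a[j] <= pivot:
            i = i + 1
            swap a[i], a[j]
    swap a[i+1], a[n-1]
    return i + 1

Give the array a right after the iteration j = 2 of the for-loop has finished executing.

[4,4,5,5,6,5,6,7,5,6,4]

pivot = a[10] = 4; i = -1
j=0: a[0]=5 > 4 → no swap
j=1: a[1]=4 ≤ 4 → i=0, swap a[0],a[1] → [4,5,4,5,6,5,6,7,5,6,4]
j=2: a[2]=4 ≤ 4 → i=1, swap a[1],a[2] → [4,4,5,5,6,5,6,7,5,6,4]
(after j=2) a = [4,4,5,5,6,5,6,7,5,6,4]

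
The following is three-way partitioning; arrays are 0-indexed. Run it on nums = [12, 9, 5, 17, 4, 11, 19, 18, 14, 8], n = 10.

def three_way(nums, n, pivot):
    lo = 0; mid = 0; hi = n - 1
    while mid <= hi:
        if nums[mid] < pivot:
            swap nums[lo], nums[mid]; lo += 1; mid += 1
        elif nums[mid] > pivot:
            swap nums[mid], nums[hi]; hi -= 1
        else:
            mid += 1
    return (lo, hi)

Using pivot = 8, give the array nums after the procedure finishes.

lo=0 mid=0 hi=9
12>8: swap(0,9), hi=8 ⇒ [8, 9, 5, 17, 4, 11, 19, 18, 14, 12]
8=8: mid=1
9>8: swap(1,8), hi=7 ⇒ [8, 14, 5, 17, 4, 11, 19, 18, 9, 12]
14>8: swap(1,7), hi=6 ⇒ [8, 18, 5, 17, 4, 11, 19, 14, 9, 12]
18>8: swap(1,6), hi=5 ⇒ [8, 19, 5, 17, 4, 11, 18, 14, 9, 12]
19>8: swap(1,5), hi=4 ⇒ [8, 11, 5, 17, 4, 19, 18, 14, 9, 12]
11>8: swap(1,4), hi=3 ⇒ [8, 4, 5, 17, 11, 19, 18, 14, 9, 12]
4<8: swap(0,1), lo=1 mid=2 ⇒ [4, 8, 5, 17, 11, 19, 18, 14, 9, 12]
5<8: swap(1,2), lo=2 mid=3 ⇒ [4, 5, 8, 17, 11, 19, 18, 14, 9, 12]
17>8: swap(3,3), hi=2 ⇒ [4, 5, 8, 17, 11, 19, 18, 14, 9, 12]
done. lo=2 hi=2; nums=[4, 5, 8, 17, 11, 19, 18, 14, 9, 12]

[4, 5, 8, 17, 11, 19, 18, 14, 9, 12]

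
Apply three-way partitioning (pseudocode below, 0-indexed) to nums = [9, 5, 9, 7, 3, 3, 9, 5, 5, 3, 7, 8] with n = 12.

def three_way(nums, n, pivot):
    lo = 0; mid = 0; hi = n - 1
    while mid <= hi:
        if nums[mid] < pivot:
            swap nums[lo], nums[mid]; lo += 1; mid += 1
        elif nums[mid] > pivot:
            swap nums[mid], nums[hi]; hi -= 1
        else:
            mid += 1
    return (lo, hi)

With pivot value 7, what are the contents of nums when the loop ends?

[5, 3, 3, 3, 5, 5, 7, 7, 9, 9, 8, 9]

lo=0 mid=0 hi=11
9>7: swap(0,11), hi=10 ⇒ [8, 5, 9, 7, 3, 3, 9, 5, 5, 3, 7, 9]
8>7: swap(0,10), hi=9 ⇒ [7, 5, 9, 7, 3, 3, 9, 5, 5, 3, 8, 9]
7=7: mid=1
5<7: swap(0,1), lo=1 mid=2 ⇒ [5, 7, 9, 7, 3, 3, 9, 5, 5, 3, 8, 9]
9>7: swap(2,9), hi=8 ⇒ [5, 7, 3, 7, 3, 3, 9, 5, 5, 9, 8, 9]
3<7: swap(1,2), lo=2 mid=3 ⇒ [5, 3, 7, 7, 3, 3, 9, 5, 5, 9, 8, 9]
7=7: mid=4
3<7: swap(2,4), lo=3 mid=5 ⇒ [5, 3, 3, 7, 7, 3, 9, 5, 5, 9, 8, 9]
3<7: swap(3,5), lo=4 mid=6 ⇒ [5, 3, 3, 3, 7, 7, 9, 5, 5, 9, 8, 9]
9>7: swap(6,8), hi=7 ⇒ [5, 3, 3, 3, 7, 7, 5, 5, 9, 9, 8, 9]
5<7: swap(4,6), lo=5 mid=7 ⇒ [5, 3, 3, 3, 5, 7, 7, 5, 9, 9, 8, 9]
5<7: swap(5,7), lo=6 mid=8 ⇒ [5, 3, 3, 3, 5, 5, 7, 7, 9, 9, 8, 9]
done. lo=6 hi=7; nums=[5, 3, 3, 3, 5, 5, 7, 7, 9, 9, 8, 9]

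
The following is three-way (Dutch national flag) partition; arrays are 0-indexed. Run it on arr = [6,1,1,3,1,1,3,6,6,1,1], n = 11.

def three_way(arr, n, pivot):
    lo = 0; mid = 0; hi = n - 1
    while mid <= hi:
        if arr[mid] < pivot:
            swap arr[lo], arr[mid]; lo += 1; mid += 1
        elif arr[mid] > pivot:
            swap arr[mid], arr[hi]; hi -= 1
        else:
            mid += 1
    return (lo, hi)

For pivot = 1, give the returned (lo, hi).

(0, 5)

pivot = 1; lo=0, mid=0, hi=10
arr[mid]=6>1: swap arr[0],arr[10]; hi=9 → [1,1,1,3,1,1,3,6,6,1,6]
arr[mid]=1=1: mid=1
arr[mid]=1=1: mid=2
arr[mid]=1=1: mid=3
arr[mid]=3>1: swap arr[3],arr[9]; hi=8 → [1,1,1,1,1,1,3,6,6,3,6]
arr[mid]=1=1: mid=4
arr[mid]=1=1: mid=5
arr[mid]=1=1: mid=6
arr[mid]=3>1: swap arr[6],arr[8]; hi=7 → [1,1,1,1,1,1,6,6,3,3,6]
arr[mid]=6>1: swap arr[6],arr[7]; hi=6 → [1,1,1,1,1,1,6,6,3,3,6]
arr[mid]=6>1: swap arr[6],arr[6]; hi=5 → [1,1,1,1,1,1,6,6,3,3,6]
end: lo=0, hi=5; arr = [1,1,1,1,1,1,6,6,3,3,6]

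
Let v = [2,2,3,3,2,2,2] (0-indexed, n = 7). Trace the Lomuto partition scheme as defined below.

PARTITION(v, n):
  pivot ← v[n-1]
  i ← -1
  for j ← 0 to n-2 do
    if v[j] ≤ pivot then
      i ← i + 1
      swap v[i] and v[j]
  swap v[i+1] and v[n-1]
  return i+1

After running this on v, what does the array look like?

pivot=2, i=-1
j=0: 2≤2, i=0, swap(0,0) ⇒ [2,2,3,3,2,2,2]
j=1: 2≤2, i=1, swap(1,1) ⇒ [2,2,3,3,2,2,2]
j=2: 3>2, skip
j=3: 3>2, skip
j=4: 2≤2, i=2, swap(2,4) ⇒ [2,2,2,3,3,2,2]
j=5: 2≤2, i=3, swap(3,5) ⇒ [2,2,2,2,3,3,2]
swap(4,6) ⇒ [2,2,2,2,2,3,3]; return 4

[2,2,2,2,2,3,3]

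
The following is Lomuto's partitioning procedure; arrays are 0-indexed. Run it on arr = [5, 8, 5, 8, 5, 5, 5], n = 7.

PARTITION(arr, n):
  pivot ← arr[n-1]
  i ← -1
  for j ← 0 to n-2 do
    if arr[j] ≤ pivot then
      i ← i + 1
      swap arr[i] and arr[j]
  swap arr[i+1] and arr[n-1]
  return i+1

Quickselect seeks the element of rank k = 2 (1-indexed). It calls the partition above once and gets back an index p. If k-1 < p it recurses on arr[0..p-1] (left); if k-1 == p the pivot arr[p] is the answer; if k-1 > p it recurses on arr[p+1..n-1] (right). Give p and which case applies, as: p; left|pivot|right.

pivot = arr[6] = 5; i = -1
j=0: arr[0]=5 ≤ 5 → i=0, swap arr[0],arr[0] (no change) → [5, 8, 5, 8, 5, 5, 5]
j=1: arr[1]=8 > 5 → no swap
j=2: arr[2]=5 ≤ 5 → i=1, swap arr[1],arr[2] → [5, 5, 8, 8, 5, 5, 5]
j=3: arr[3]=8 > 5 → no swap
j=4: arr[4]=5 ≤ 5 → i=2, swap arr[2],arr[4] → [5, 5, 5, 8, 8, 5, 5]
j=5: arr[5]=5 ≤ 5 → i=3, swap arr[3],arr[5] → [5, 5, 5, 5, 8, 8, 5]
final swap arr[4],arr[6] → [5, 5, 5, 5, 5, 8, 8]; return 4
p = 4; k-1 = 1 < 4 ⇒ left

4; left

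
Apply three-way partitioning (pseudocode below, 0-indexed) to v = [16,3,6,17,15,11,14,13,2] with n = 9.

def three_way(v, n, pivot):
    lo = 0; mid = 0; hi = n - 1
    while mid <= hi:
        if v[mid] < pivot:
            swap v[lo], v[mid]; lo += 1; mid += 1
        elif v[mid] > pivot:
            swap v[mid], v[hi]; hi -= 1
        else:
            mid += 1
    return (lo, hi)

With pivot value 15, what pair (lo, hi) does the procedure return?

(6, 6)

lo=0 mid=0 hi=8
16>15: swap(0,8), hi=7 ⇒ [2,3,6,17,15,11,14,13,16]
2<15: swap(0,0), lo=1 mid=1 ⇒ [2,3,6,17,15,11,14,13,16]
3<15: swap(1,1), lo=2 mid=2 ⇒ [2,3,6,17,15,11,14,13,16]
6<15: swap(2,2), lo=3 mid=3 ⇒ [2,3,6,17,15,11,14,13,16]
17>15: swap(3,7), hi=6 ⇒ [2,3,6,13,15,11,14,17,16]
13<15: swap(3,3), lo=4 mid=4 ⇒ [2,3,6,13,15,11,14,17,16]
15=15: mid=5
11<15: swap(4,5), lo=5 mid=6 ⇒ [2,3,6,13,11,15,14,17,16]
14<15: swap(5,6), lo=6 mid=7 ⇒ [2,3,6,13,11,14,15,17,16]
done. lo=6 hi=6; v=[2,3,6,13,11,14,15,17,16]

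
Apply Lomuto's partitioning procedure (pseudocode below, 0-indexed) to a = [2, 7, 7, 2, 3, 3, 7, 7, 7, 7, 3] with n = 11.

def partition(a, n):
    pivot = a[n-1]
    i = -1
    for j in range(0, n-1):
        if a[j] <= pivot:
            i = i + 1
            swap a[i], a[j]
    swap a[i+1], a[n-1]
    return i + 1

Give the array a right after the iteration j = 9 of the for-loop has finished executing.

[2, 2, 3, 3, 7, 7, 7, 7, 7, 7, 3]

pivot=3, i=-1
j=0: 2≤3, i=0, swap(0,0) ⇒ [2, 7, 7, 2, 3, 3, 7, 7, 7, 7, 3]
j=1: 7>3, skip
j=2: 7>3, skip
j=3: 2≤3, i=1, swap(1,3) ⇒ [2, 2, 7, 7, 3, 3, 7, 7, 7, 7, 3]
j=4: 3≤3, i=2, swap(2,4) ⇒ [2, 2, 3, 7, 7, 3, 7, 7, 7, 7, 3]
j=5: 3≤3, i=3, swap(3,5) ⇒ [2, 2, 3, 3, 7, 7, 7, 7, 7, 7, 3]
j=6: 7>3, skip
j=7: 7>3, skip
j=8: 7>3, skip
j=9: 7>3, skip
(after j=9) a = [2, 2, 3, 3, 7, 7, 7, 7, 7, 7, 3]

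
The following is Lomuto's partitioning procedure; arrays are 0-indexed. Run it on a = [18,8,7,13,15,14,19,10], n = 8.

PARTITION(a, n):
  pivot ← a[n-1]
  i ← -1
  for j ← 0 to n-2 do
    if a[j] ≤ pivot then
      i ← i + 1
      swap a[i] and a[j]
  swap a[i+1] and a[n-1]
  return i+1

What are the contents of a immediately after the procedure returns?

pivot=10, i=-1
j=0: 18>10, skip
j=1: 8≤10, i=0, swap(0,1) ⇒ [8,18,7,13,15,14,19,10]
j=2: 7≤10, i=1, swap(1,2) ⇒ [8,7,18,13,15,14,19,10]
j=3: 13>10, skip
j=4: 15>10, skip
j=5: 14>10, skip
j=6: 19>10, skip
swap(2,7) ⇒ [8,7,10,13,15,14,19,18]; return 2

[8,7,10,13,15,14,19,18]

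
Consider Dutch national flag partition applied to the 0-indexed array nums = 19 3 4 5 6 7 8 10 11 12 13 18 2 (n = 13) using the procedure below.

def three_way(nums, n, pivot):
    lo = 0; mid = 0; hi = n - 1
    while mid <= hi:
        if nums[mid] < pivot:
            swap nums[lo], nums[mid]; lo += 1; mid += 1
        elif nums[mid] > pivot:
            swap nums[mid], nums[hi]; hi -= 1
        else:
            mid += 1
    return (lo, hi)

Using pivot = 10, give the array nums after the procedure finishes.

lo=0 mid=0 hi=12
19>10: swap(0,12), hi=11 ⇒ 2 3 4 5 6 7 8 10 11 12 13 18 19
2<10: swap(0,0), lo=1 mid=1 ⇒ 2 3 4 5 6 7 8 10 11 12 13 18 19
3<10: swap(1,1), lo=2 mid=2 ⇒ 2 3 4 5 6 7 8 10 11 12 13 18 19
4<10: swap(2,2), lo=3 mid=3 ⇒ 2 3 4 5 6 7 8 10 11 12 13 18 19
5<10: swap(3,3), lo=4 mid=4 ⇒ 2 3 4 5 6 7 8 10 11 12 13 18 19
6<10: swap(4,4), lo=5 mid=5 ⇒ 2 3 4 5 6 7 8 10 11 12 13 18 19
7<10: swap(5,5), lo=6 mid=6 ⇒ 2 3 4 5 6 7 8 10 11 12 13 18 19
8<10: swap(6,6), lo=7 mid=7 ⇒ 2 3 4 5 6 7 8 10 11 12 13 18 19
10=10: mid=8
11>10: swap(8,11), hi=10 ⇒ 2 3 4 5 6 7 8 10 18 12 13 11 19
18>10: swap(8,10), hi=9 ⇒ 2 3 4 5 6 7 8 10 13 12 18 11 19
13>10: swap(8,9), hi=8 ⇒ 2 3 4 5 6 7 8 10 12 13 18 11 19
12>10: swap(8,8), hi=7 ⇒ 2 3 4 5 6 7 8 10 12 13 18 11 19
done. lo=7 hi=7; nums=2 3 4 5 6 7 8 10 12 13 18 11 19

2 3 4 5 6 7 8 10 12 13 18 11 19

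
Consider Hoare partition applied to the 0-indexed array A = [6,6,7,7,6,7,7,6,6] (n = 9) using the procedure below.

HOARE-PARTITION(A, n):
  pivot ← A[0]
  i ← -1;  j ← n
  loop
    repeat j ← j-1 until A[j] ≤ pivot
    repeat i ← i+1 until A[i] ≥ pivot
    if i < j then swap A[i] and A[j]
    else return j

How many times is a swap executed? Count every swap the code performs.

pivot = A[0] = 6; i = -1, j = 9
j→8 (A[8]=6≤6), i→0 (A[0]=6≥6); i<j, swap → [6,6,7,7,6,7,7,6,6]
j→7 (A[7]=6≤6), i→1 (A[1]=6≥6); i<j, swap → [6,6,7,7,6,7,7,6,6]
j→4 (A[4]=6≤6), i→2 (A[2]=7≥6); i<j, swap → [6,6,6,7,7,7,7,6,6]
j→2, i→3; i≥j, return j=2. A = [6,6,6,7,7,7,7,6,6]

3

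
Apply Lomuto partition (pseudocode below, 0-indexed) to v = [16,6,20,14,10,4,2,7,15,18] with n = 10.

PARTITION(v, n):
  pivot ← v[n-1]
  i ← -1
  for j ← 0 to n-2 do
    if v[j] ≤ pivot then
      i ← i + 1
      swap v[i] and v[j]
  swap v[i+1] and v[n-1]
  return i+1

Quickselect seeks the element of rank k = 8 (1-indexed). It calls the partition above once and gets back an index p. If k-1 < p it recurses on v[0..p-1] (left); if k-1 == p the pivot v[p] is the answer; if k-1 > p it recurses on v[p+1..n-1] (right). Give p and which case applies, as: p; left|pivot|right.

8; left

pivot = v[9] = 18; i = -1
j=0: v[0]=16 ≤ 18 → i=0, swap v[0],v[0] (no change) → [16,6,20,14,10,4,2,7,15,18]
j=1: v[1]=6 ≤ 18 → i=1, swap v[1],v[1] (no change) → [16,6,20,14,10,4,2,7,15,18]
j=2: v[2]=20 > 18 → no swap
j=3: v[3]=14 ≤ 18 → i=2, swap v[2],v[3] → [16,6,14,20,10,4,2,7,15,18]
j=4: v[4]=10 ≤ 18 → i=3, swap v[3],v[4] → [16,6,14,10,20,4,2,7,15,18]
j=5: v[5]=4 ≤ 18 → i=4, swap v[4],v[5] → [16,6,14,10,4,20,2,7,15,18]
j=6: v[6]=2 ≤ 18 → i=5, swap v[5],v[6] → [16,6,14,10,4,2,20,7,15,18]
j=7: v[7]=7 ≤ 18 → i=6, swap v[6],v[7] → [16,6,14,10,4,2,7,20,15,18]
j=8: v[8]=15 ≤ 18 → i=7, swap v[7],v[8] → [16,6,14,10,4,2,7,15,20,18]
final swap v[8],v[9] → [16,6,14,10,4,2,7,15,18,20]; return 8
p = 8; k-1 = 7 < 8 ⇒ left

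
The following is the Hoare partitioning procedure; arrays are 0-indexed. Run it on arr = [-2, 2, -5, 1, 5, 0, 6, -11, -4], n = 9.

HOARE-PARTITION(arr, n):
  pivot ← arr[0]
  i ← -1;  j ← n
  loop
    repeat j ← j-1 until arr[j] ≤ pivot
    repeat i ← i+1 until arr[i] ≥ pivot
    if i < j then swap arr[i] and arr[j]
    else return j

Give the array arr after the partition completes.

[-4, -11, -5, 1, 5, 0, 6, 2, -2]

pivot = arr[0] = -2; i = -1, j = 9
j→8 (arr[8]=-4≤-2), i→0 (arr[0]=-2≥-2); i<j, swap → [-4, 2, -5, 1, 5, 0, 6, -11, -2]
j→7 (arr[7]=-11≤-2), i→1 (arr[1]=2≥-2); i<j, swap → [-4, -11, -5, 1, 5, 0, 6, 2, -2]
j→2, i→3; i≥j, return j=2. arr = [-4, -11, -5, 1, 5, 0, 6, 2, -2]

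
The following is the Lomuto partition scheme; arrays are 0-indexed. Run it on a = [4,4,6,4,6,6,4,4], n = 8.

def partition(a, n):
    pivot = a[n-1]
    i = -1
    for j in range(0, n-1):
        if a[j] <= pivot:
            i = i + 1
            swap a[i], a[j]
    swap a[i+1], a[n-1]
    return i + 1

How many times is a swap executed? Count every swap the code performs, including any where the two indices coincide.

pivot = a[7] = 4; i = -1
j=0: a[0]=4 ≤ 4 → i=0, swap a[0],a[0] (no change) → [4,4,6,4,6,6,4,4]
j=1: a[1]=4 ≤ 4 → i=1, swap a[1],a[1] (no change) → [4,4,6,4,6,6,4,4]
j=2: a[2]=6 > 4 → no swap
j=3: a[3]=4 ≤ 4 → i=2, swap a[2],a[3] → [4,4,4,6,6,6,4,4]
j=4: a[4]=6 > 4 → no swap
j=5: a[5]=6 > 4 → no swap
j=6: a[6]=4 ≤ 4 → i=3, swap a[3],a[6] → [4,4,4,4,6,6,6,4]
final swap a[4],a[7] → [4,4,4,4,4,6,6,6]; return 4

5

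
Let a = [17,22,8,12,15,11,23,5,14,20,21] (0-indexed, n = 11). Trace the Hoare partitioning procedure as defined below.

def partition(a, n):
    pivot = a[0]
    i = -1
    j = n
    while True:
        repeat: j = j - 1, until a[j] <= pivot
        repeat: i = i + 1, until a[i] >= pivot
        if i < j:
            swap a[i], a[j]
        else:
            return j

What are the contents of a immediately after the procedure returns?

pivot=17
j stops at 8 (14), i stops at 0 (17); swap ⇒ [14,22,8,12,15,11,23,5,17,20,21]
j stops at 7 (5), i stops at 1 (22); swap ⇒ [14,5,8,12,15,11,23,22,17,20,21]
j stops at 5, i stops at 6; i≥j ⇒ return 5. a=[14,5,8,12,15,11,23,22,17,20,21]

[14,5,8,12,15,11,23,22,17,20,21]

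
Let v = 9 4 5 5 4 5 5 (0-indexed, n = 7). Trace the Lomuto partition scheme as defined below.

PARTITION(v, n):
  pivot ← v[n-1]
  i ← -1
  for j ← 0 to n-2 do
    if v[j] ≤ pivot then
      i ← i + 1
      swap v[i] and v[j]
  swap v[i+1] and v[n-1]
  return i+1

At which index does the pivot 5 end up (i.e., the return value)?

5

pivot=5, i=-1
j=0: 9>5, skip
j=1: 4≤5, i=0, swap(0,1) ⇒ 4 9 5 5 4 5 5
j=2: 5≤5, i=1, swap(1,2) ⇒ 4 5 9 5 4 5 5
j=3: 5≤5, i=2, swap(2,3) ⇒ 4 5 5 9 4 5 5
j=4: 4≤5, i=3, swap(3,4) ⇒ 4 5 5 4 9 5 5
j=5: 5≤5, i=4, swap(4,5) ⇒ 4 5 5 4 5 9 5
swap(5,6) ⇒ 4 5 5 4 5 5 9; return 5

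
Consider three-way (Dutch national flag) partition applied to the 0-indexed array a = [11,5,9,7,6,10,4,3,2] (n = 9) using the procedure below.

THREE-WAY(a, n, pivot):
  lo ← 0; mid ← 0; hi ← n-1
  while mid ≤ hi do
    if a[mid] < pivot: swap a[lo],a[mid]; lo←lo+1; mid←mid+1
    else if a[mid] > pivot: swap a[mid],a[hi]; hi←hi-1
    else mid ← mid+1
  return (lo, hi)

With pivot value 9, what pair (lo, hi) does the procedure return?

(6, 6)

pivot = 9; lo=0, mid=0, hi=8
a[mid]=11>9: swap a[0],a[8]; hi=7 → [2,5,9,7,6,10,4,3,11]
a[mid]=2<9: swap a[0],a[0]; lo=1,mid=1 → [2,5,9,7,6,10,4,3,11]
a[mid]=5<9: swap a[1],a[1]; lo=2,mid=2 → [2,5,9,7,6,10,4,3,11]
a[mid]=9=9: mid=3
a[mid]=7<9: swap a[2],a[3]; lo=3,mid=4 → [2,5,7,9,6,10,4,3,11]
a[mid]=6<9: swap a[3],a[4]; lo=4,mid=5 → [2,5,7,6,9,10,4,3,11]
a[mid]=10>9: swap a[5],a[7]; hi=6 → [2,5,7,6,9,3,4,10,11]
a[mid]=3<9: swap a[4],a[5]; lo=5,mid=6 → [2,5,7,6,3,9,4,10,11]
a[mid]=4<9: swap a[5],a[6]; lo=6,mid=7 → [2,5,7,6,3,4,9,10,11]
end: lo=6, hi=6; a = [2,5,7,6,3,4,9,10,11]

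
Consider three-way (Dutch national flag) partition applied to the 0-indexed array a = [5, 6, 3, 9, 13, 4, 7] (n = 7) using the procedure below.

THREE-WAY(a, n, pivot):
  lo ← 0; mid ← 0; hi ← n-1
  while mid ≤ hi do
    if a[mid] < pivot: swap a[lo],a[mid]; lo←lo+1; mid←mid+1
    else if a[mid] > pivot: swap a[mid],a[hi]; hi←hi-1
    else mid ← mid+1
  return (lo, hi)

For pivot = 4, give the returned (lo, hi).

lo=0 mid=0 hi=6
5>4: swap(0,6), hi=5 ⇒ [7, 6, 3, 9, 13, 4, 5]
7>4: swap(0,5), hi=4 ⇒ [4, 6, 3, 9, 13, 7, 5]
4=4: mid=1
6>4: swap(1,4), hi=3 ⇒ [4, 13, 3, 9, 6, 7, 5]
13>4: swap(1,3), hi=2 ⇒ [4, 9, 3, 13, 6, 7, 5]
9>4: swap(1,2), hi=1 ⇒ [4, 3, 9, 13, 6, 7, 5]
3<4: swap(0,1), lo=1 mid=2 ⇒ [3, 4, 9, 13, 6, 7, 5]
done. lo=1 hi=1; a=[3, 4, 9, 13, 6, 7, 5]

(1, 1)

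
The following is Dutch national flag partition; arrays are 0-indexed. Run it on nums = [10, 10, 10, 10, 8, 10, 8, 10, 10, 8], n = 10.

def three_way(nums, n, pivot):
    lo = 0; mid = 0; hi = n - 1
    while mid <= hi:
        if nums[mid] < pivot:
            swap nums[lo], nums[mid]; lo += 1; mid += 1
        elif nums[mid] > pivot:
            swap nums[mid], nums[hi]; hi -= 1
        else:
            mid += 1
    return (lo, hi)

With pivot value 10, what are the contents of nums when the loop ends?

[8, 8, 8, 10, 10, 10, 10, 10, 10, 10]

lo=0 mid=0 hi=9
10=10: mid=1
10=10: mid=2
10=10: mid=3
10=10: mid=4
8<10: swap(0,4), lo=1 mid=5 ⇒ [8, 10, 10, 10, 10, 10, 8, 10, 10, 8]
10=10: mid=6
8<10: swap(1,6), lo=2 mid=7 ⇒ [8, 8, 10, 10, 10, 10, 10, 10, 10, 8]
10=10: mid=8
10=10: mid=9
8<10: swap(2,9), lo=3 mid=10 ⇒ [8, 8, 8, 10, 10, 10, 10, 10, 10, 10]
done. lo=3 hi=9; nums=[8, 8, 8, 10, 10, 10, 10, 10, 10, 10]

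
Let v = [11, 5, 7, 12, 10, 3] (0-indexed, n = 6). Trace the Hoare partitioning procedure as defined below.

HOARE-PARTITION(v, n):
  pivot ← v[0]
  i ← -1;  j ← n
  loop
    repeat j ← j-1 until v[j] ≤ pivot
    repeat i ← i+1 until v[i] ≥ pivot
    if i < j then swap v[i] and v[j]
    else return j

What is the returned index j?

3

pivot=11
j stops at 5 (3), i stops at 0 (11); swap ⇒ [3, 5, 7, 12, 10, 11]
j stops at 4 (10), i stops at 3 (12); swap ⇒ [3, 5, 7, 10, 12, 11]
j stops at 3, i stops at 4; i≥j ⇒ return 3. v=[3, 5, 7, 10, 12, 11]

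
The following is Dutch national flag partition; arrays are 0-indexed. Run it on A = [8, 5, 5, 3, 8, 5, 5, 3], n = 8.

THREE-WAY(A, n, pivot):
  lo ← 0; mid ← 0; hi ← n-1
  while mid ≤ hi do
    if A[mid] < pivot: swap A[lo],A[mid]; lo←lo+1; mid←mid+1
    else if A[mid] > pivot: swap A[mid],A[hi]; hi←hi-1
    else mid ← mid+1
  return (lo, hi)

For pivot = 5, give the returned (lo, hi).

(2, 5)

lo=0 mid=0 hi=7
8>5: swap(0,7), hi=6 ⇒ [3, 5, 5, 3, 8, 5, 5, 8]
3<5: swap(0,0), lo=1 mid=1 ⇒ [3, 5, 5, 3, 8, 5, 5, 8]
5=5: mid=2
5=5: mid=3
3<5: swap(1,3), lo=2 mid=4 ⇒ [3, 3, 5, 5, 8, 5, 5, 8]
8>5: swap(4,6), hi=5 ⇒ [3, 3, 5, 5, 5, 5, 8, 8]
5=5: mid=5
5=5: mid=6
done. lo=2 hi=5; A=[3, 3, 5, 5, 5, 5, 8, 8]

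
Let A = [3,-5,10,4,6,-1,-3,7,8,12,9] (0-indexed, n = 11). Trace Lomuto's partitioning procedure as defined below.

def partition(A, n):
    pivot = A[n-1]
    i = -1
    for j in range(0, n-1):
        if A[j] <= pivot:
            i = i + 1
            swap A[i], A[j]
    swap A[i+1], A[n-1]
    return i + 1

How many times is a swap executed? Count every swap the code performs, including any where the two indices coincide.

pivot=9, i=-1
j=0: 3≤9, i=0, swap(0,0) ⇒ [3,-5,10,4,6,-1,-3,7,8,12,9]
j=1: -5≤9, i=1, swap(1,1) ⇒ [3,-5,10,4,6,-1,-3,7,8,12,9]
j=2: 10>9, skip
j=3: 4≤9, i=2, swap(2,3) ⇒ [3,-5,4,10,6,-1,-3,7,8,12,9]
j=4: 6≤9, i=3, swap(3,4) ⇒ [3,-5,4,6,10,-1,-3,7,8,12,9]
j=5: -1≤9, i=4, swap(4,5) ⇒ [3,-5,4,6,-1,10,-3,7,8,12,9]
j=6: -3≤9, i=5, swap(5,6) ⇒ [3,-5,4,6,-1,-3,10,7,8,12,9]
j=7: 7≤9, i=6, swap(6,7) ⇒ [3,-5,4,6,-1,-3,7,10,8,12,9]
j=8: 8≤9, i=7, swap(7,8) ⇒ [3,-5,4,6,-1,-3,7,8,10,12,9]
j=9: 12>9, skip
swap(8,10) ⇒ [3,-5,4,6,-1,-3,7,8,9,12,10]; return 8

9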